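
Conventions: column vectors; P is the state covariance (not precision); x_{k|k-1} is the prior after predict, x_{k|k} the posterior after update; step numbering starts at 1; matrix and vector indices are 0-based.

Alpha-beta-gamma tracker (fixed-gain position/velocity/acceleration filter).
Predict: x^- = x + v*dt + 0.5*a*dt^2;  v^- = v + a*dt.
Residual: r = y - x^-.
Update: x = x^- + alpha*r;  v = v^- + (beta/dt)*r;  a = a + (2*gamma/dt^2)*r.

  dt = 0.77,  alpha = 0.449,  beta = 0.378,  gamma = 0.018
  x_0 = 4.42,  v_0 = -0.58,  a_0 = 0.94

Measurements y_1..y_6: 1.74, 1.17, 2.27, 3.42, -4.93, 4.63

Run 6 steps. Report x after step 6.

step 1: x_pred=4.2521  r=-2.5121  x^+=3.1241  v^+=-1.0894  a^+=0.7875
step 2: x_pred=2.5188  r=-1.3488  x^+=1.9132  v^+=-1.1452  a^+=0.7056
step 3: x_pred=1.2406  r=1.0294  x^+=1.7028  v^+=-0.0965  a^+=0.7681
step 4: x_pred=1.8562  r=1.5638  x^+=2.5583  v^+=1.2626  a^+=0.8630
step 5: x_pred=3.7864  r=-8.7164  x^+=-0.1273  v^+=-2.3518  a^+=0.3338
step 6: x_pred=-1.8392  r=6.4692  x^+=1.0655  v^+=1.0810  a^+=0.7266

x_post = 1.0655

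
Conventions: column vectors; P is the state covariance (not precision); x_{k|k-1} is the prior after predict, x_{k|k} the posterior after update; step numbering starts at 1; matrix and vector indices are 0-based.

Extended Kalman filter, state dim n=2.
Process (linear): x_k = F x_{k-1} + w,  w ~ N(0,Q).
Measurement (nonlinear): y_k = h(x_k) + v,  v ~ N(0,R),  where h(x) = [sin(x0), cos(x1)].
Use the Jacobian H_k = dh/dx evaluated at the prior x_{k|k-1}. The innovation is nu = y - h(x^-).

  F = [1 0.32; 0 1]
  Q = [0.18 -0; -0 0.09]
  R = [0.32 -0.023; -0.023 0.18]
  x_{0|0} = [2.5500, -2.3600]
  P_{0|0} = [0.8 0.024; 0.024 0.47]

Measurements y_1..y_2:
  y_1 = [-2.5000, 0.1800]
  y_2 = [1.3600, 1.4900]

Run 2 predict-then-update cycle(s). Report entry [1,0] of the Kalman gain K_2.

K[1,0] = -0.0272

step 1: x^-=[1.7948, -2.3600]  P^-=[1.0435 0.1744; 0.1744 0.5600]  H_jac=[-0.2221 0.0000; 0.0000 0.7044]  S=[0.3715 -0.0503; -0.0503 0.4579]  K=[-0.5965 0.2028; 0.0125 0.8629]  nu=[-3.4750, 0.8898]  x^+=[4.0481, -1.6357]  P^+=[0.8803 0.0713; 0.0713 0.2201]
step 2: x^-=[3.5247, -1.6357]  P^-=[1.1285 0.1417; 0.1417 0.3101]  H_jac=[-0.9275 0.0000; 0.0000 0.9979]  S=[1.2908 -0.1542; -0.1542 0.4888]  K=[-0.8067 0.0349; -0.0272 0.6245]  nu=[1.7338, 1.5549]  x^+=[2.1803, -0.7120]  P^+=[0.2792 0.0249; 0.0249 0.1133]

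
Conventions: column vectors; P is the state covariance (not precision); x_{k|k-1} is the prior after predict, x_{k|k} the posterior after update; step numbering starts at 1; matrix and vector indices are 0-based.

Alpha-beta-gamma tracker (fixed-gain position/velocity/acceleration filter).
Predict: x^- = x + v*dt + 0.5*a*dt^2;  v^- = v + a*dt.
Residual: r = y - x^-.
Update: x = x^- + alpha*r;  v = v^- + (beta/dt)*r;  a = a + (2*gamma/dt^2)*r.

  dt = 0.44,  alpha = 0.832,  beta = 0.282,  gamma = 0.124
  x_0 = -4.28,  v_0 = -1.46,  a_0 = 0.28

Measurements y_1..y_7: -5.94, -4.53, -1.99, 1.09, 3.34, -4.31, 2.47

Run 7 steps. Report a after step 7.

a_post = -3.8873

step 1: x_pred=-4.8953  r=-1.0447  x^+=-5.7645  v^+=-2.0064  a^+=-1.0583
step 2: x_pred=-6.7497  r=2.2197  x^+=-4.9029  v^+=-1.0493  a^+=1.7852
step 3: x_pred=-5.1918  r=3.2018  x^+=-2.5279  v^+=1.7882  a^+=5.8867
step 4: x_pred=-1.1713  r=2.2613  x^+=0.7101  v^+=5.8276  a^+=8.7834
step 5: x_pred=4.1245  r=-0.7845  x^+=3.4718  v^+=9.1895  a^+=7.7784
step 6: x_pred=8.2681  r=-12.5781  x^+=-2.1969  v^+=4.5506  a^+=-8.3341
step 7: x_pred=-1.0014  r=3.4714  x^+=1.8868  v^+=3.1084  a^+=-3.8873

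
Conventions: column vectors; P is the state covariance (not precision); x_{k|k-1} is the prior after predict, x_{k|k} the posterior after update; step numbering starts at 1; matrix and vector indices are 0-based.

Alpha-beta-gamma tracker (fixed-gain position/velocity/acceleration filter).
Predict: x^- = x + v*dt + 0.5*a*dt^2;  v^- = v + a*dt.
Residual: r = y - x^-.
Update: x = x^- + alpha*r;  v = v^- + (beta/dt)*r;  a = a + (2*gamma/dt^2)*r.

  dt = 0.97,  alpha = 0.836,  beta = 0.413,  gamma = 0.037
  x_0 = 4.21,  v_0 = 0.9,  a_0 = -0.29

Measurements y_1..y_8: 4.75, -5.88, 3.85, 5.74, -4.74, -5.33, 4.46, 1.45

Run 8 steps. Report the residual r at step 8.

step 1: x_pred=4.9466  r=-0.1966  x^+=4.7822  v^+=0.5350  a^+=-0.3055
step 2: x_pred=5.1575  r=-11.0375  x^+=-4.0699  v^+=-4.4608  a^+=-1.1735
step 3: x_pred=-8.9489  r=12.7989  x^+=1.7510  v^+=-0.1497  a^+=-0.1669
step 4: x_pred=1.5273  r=4.2127  x^+=5.0491  v^+=1.4821  a^+=0.1644
step 5: x_pred=6.5641  r=-11.3041  x^+=-2.8861  v^+=-3.1714  a^+=-0.7247
step 6: x_pred=-6.3033  r=0.9733  x^+=-5.4896  v^+=-3.4599  a^+=-0.6481
step 7: x_pred=-9.1507  r=13.6107  x^+=2.2279  v^+=1.7065  a^+=0.4224
step 8: x_pred=4.0818  r=-2.6318  x^+=1.8816  v^+=0.9956  a^+=0.2154

resid = -2.6318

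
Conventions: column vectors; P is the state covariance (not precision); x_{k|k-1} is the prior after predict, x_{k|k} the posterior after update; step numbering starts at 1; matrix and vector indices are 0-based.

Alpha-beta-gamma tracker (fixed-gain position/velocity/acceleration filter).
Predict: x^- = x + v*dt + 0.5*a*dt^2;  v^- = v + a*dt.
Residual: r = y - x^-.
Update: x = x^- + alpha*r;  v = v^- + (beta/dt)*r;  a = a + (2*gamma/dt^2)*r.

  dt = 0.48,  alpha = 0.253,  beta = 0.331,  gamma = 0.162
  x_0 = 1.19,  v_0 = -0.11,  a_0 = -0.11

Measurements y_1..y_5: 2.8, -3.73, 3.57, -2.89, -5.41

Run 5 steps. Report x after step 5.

step 1: x_pred=1.1245  r=1.6755  x^+=1.5484  v^+=0.9926  a^+=2.2461
step 2: x_pred=2.2836  r=-6.0136  x^+=0.7622  v^+=-2.0762  a^+=-6.2105
step 3: x_pred=-0.9498  r=4.5198  x^+=0.1937  v^+=-1.9404  a^+=0.1455
step 4: x_pred=-0.7210  r=-2.1690  x^+=-1.2697  v^+=-3.3663  a^+=-2.9047
step 5: x_pred=-3.2202  r=-2.1898  x^+=-3.7742  v^+=-6.2706  a^+=-5.9842

x_post = -3.7742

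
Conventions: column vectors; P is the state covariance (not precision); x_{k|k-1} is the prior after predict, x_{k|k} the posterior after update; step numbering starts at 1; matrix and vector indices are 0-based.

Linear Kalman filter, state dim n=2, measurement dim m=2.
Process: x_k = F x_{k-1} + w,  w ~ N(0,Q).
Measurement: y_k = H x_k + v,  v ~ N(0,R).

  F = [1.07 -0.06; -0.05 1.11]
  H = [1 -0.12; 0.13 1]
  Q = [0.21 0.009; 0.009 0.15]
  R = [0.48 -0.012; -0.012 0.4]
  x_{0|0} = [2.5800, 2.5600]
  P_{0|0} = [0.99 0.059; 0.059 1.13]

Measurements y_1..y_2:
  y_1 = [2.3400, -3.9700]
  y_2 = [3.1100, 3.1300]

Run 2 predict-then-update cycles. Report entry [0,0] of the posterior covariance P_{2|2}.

step 1: x^-=[2.6070, 2.7126]  P^-=[1.3399 -0.0490; -0.0490 1.5382]  S=[1.8538 -0.0706; -0.0706 1.9481]  K=[0.7294 0.0907; -0.0962 0.7828]  nu=[0.0585, -7.0215]  x^+=[2.0127, -2.7897]  P^+=[0.3469 -0.0176; -0.0176 0.3166]
step 2: x^-=[2.3210, -3.1972]  P^-=[0.6106 -0.0516; -0.0516 0.5429]  S=[1.1108 -0.0485; -0.0485 0.9398]  K=[0.5578 0.0584; -0.0803 0.5664]  nu=[0.4053, 6.0255]  x^+=[2.8990, 0.1829]  P^+=[0.2649 -0.0178; -0.0178 0.2298]

P_post[0,0] = 0.2649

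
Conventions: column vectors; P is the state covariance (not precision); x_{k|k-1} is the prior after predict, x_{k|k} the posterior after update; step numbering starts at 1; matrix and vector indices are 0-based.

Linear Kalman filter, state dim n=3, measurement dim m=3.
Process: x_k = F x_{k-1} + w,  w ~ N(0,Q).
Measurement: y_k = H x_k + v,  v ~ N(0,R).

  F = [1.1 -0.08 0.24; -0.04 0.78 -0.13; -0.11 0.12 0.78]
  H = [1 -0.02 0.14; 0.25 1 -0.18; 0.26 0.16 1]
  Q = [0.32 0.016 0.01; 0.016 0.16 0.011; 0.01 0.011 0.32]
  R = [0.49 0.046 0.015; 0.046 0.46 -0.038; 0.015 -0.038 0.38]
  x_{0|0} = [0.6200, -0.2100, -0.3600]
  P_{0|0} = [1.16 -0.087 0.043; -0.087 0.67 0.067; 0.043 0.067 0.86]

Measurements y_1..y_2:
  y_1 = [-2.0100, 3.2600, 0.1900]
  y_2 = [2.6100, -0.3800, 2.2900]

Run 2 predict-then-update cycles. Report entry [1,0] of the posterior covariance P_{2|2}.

P_post[1,0] = -0.0374

step 1: x^-=[0.6124, -0.1418, -0.3742]  P^-=[1.8129 -0.1719 0.0455; -0.1719 0.5763 0.0385; 0.0455 0.0385 0.8744]  S=[2.3396 0.2935 0.6275; 0.2935 1.0740 0.0097; 0.6275 0.0097 1.4133]  K=[0.7729 0.0430 0.0027; -0.1804 0.5382 0.1373; -0.1001 -0.0789 0.6764]  nu=[-2.5728, 3.1813, 0.4277]  x^+=[-1.2381, 2.0933, -0.0784]  P^+=[0.3910 -0.0572 -0.0815; -0.0572 0.2491 0.0040; -0.0815 0.0040 0.2791]
step 2: x^-=[-1.5482, 1.6925, 0.3263]  P^-=[0.7777 -0.0615 -0.0634; -0.0615 0.3188 0.0167; -0.0634 0.0167 0.5144]  S=[1.2625 0.1715 0.2130; 0.1715 0.8130 -0.0442; 0.2130 -0.0442 0.9223]  K=[0.6025 0.0506 0.0031; -0.1239 0.4013 0.1039; -0.0786 -0.0660 0.5577]  nu=[4.1464, -1.6267, 2.0955]  x^+=[0.8742, 0.7436, 1.2764]  P^+=[0.3060 -0.0374 -0.0653; -0.0374 0.1847 0.0025; -0.0653 0.0025 0.2298]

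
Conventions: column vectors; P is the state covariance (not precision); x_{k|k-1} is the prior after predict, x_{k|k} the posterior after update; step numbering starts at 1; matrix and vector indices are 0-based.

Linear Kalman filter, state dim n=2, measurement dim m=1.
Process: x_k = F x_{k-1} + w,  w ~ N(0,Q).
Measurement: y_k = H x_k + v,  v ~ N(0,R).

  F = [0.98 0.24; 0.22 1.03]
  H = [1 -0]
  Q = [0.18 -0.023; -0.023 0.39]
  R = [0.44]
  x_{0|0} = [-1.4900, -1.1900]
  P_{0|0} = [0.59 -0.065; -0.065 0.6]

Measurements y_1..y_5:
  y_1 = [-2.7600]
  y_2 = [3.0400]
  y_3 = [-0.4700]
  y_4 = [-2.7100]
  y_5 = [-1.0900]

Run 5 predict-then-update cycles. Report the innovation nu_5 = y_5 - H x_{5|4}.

innov = [1.0801]

step 1: x^-=[-1.7458, -1.5535]  P^-=[0.7506 0.1835; 0.1835 1.0256]  S=[1.1906]  K=[0.6304; 0.1541]  nu=[-1.0142]  x^+=[-2.3852, -1.7098]  P^+=[0.2774 0.0678; 0.0678 0.9974]
step 2: x^-=[-2.7478, -2.2858]  P^-=[0.5358 0.3554; 0.3554 1.4923]  S=[0.9758]  K=[0.5491; 0.3642]  nu=[5.7878]  x^+=[0.4301, -0.1778]  P^+=[0.2416 0.1603; 0.1603 1.3628]
step 3: x^-=[0.3788, -0.0886]  P^-=[0.5659 0.5362; 0.5362 1.9201]  S=[1.0059]  K=[0.5626; 0.5330]  nu=[-0.8488]  x^+=[-0.0987, -0.5410]  P^+=[0.2475 0.2345; 0.2345 1.6343]
step 4: x^-=[-0.2266, -0.5790]  P^-=[0.6222 0.6835; 0.6835 2.2421]  S=[1.0622]  K=[0.5858; 0.6435]  nu=[-2.4834]  x^+=[-1.6813, -2.1770]  P^+=[0.2577 0.2831; 0.2831 1.8023]
step 5: x^-=[-2.1701, -2.6122]  P^-=[0.6645 0.7788; 0.7788 2.4429]  S=[1.1045]  K=[0.6016; 0.7051]  nu=[1.0801]  x^+=[-1.5203, -1.8505]  P^+=[0.2647 0.3103; 0.3103 1.8937]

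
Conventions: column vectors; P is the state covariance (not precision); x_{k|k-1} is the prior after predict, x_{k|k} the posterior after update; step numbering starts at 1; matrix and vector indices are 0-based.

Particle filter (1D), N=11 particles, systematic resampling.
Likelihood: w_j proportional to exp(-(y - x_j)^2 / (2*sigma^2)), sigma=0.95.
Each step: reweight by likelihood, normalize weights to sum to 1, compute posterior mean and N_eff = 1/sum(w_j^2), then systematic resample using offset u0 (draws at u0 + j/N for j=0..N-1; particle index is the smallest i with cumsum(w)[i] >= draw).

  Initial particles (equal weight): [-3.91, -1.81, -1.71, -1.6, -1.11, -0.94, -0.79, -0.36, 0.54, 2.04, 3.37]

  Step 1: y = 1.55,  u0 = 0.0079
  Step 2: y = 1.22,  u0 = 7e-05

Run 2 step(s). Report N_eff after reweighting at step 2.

N_eff = 8.8998

step 1: w=[0.0000, 0.0010, 0.0015, 0.0022, 0.0108, 0.0175, 0.0261, 0.0718, 0.3080, 0.4745, 0.0865]  mean=1.3431  Neff=2.9955  idx=[4, 7, 8, 8, 8, 9, 9, 9, 9, 9, 10]
step 2: w=[0.0080, 0.0408, 0.1260, 0.1260, 0.1260, 0.1121, 0.1121, 0.1121, 0.1121, 0.1121, 0.0126]  mean=1.3666  Neff=8.8998  idx=[0, 2, 3, 3, 4, 5, 6, 6, 7, 8, 9]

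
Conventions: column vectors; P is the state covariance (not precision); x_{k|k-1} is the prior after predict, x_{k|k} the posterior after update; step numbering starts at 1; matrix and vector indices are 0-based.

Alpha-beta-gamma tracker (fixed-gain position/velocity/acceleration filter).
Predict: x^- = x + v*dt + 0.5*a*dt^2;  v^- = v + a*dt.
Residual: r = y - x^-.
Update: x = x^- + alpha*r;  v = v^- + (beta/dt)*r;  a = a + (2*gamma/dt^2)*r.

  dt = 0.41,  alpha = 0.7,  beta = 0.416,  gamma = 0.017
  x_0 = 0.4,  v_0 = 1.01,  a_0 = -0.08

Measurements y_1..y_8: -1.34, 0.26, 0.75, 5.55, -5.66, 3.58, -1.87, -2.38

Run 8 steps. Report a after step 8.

step 1: x_pred=0.8074  r=-2.1474  x^+=-0.6958  v^+=-1.2016  a^+=-0.5143
step 2: x_pred=-1.2317  r=1.4917  x^+=-0.1875  v^+=0.1010  a^+=-0.2126
step 3: x_pred=-0.1640  r=0.9140  x^+=0.4758  v^+=0.9412  a^+=-0.0278
step 4: x_pred=0.8594  r=4.6906  x^+=4.1428  v^+=5.6891  a^+=0.9210
step 5: x_pred=6.5527  r=-12.2127  x^+=-1.9962  v^+=-6.3248  a^+=-1.5492
step 6: x_pred=-4.7196  r=8.2996  x^+=1.0901  v^+=1.4611  a^+=0.1295
step 7: x_pred=1.7000  r=-3.5700  x^+=-0.7990  v^+=-2.1082  a^+=-0.5926
step 8: x_pred=-1.7131  r=-0.6669  x^+=-2.1799  v^+=-3.0277  a^+=-0.7275

a_post = -0.7275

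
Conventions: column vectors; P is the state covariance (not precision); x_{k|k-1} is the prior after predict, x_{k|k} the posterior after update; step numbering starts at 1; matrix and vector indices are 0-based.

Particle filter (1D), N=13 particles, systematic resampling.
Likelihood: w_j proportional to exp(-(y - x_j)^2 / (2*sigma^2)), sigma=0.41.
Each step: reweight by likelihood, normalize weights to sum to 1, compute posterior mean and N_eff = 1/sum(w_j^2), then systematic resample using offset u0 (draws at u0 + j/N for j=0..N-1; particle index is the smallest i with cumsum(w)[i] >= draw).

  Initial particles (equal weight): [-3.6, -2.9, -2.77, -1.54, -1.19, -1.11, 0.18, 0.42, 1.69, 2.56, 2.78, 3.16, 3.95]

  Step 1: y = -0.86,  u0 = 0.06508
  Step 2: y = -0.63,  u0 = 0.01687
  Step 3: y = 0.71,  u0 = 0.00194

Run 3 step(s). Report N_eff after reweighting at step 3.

step 1: w=[0.0000, 0.0000, 0.0000, 0.1363, 0.3901, 0.4478, 0.0216, 0.0041, 0.0000, 0.0000, 0.0000, 0.0000, 0.0000]  mean=-1.1657  Neff=2.6896  idx=[3, 4, 4, 4, 4, 4, 5, 5, 5, 5, 5, 5, 6]
step 2: w=[0.0163, 0.0754, 0.0754, 0.0754, 0.0754, 0.0754, 0.0966, 0.0966, 0.0966, 0.0966, 0.0966, 0.0966, 0.0272]  mean=-1.1121  Neff=11.7104  idx=[1, 2, 3, 4, 5, 6, 6, 7, 8, 9, 10, 10, 11]
step 3: w=[0.0410, 0.0410, 0.0410, 0.0410, 0.0410, 0.0994, 0.0994, 0.0994, 0.0994, 0.0994, 0.0994, 0.0994, 0.0994]  mean=-1.1264  Neff=11.4409  idx=[0, 1, 3, 5, 6, 6, 7, 8, 9, 9, 10, 11, 12]

N_eff = 11.4409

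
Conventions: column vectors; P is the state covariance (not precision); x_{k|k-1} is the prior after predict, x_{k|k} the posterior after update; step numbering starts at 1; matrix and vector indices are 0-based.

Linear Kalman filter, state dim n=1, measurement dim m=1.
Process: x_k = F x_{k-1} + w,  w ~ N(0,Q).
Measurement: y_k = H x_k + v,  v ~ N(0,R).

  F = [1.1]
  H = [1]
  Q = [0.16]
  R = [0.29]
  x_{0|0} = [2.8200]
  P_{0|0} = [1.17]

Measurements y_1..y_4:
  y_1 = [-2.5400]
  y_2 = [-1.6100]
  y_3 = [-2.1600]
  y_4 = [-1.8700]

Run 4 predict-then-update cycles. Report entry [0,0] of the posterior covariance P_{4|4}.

P_post[0,0] = 0.1602

step 1: x^-=[3.1020]  P^-=[1.5757]  S=[1.8657]  K=[0.8446]  nu=[-5.6420]  x^+=[-1.6630]  P^+=[0.2449]
step 2: x^-=[-1.8293]  P^-=[0.4564]  S=[0.7464]  K=[0.6114]  nu=[0.2193]  x^+=[-1.6952]  P^+=[0.1773]
step 3: x^-=[-1.8647]  P^-=[0.3746]  S=[0.6646]  K=[0.5636]  nu=[-0.2953]  x^+=[-2.0312]  P^+=[0.1634]
step 4: x^-=[-2.2343]  P^-=[0.3578]  S=[0.6478]  K=[0.5523]  nu=[0.3643]  x^+=[-2.0331]  P^+=[0.1602]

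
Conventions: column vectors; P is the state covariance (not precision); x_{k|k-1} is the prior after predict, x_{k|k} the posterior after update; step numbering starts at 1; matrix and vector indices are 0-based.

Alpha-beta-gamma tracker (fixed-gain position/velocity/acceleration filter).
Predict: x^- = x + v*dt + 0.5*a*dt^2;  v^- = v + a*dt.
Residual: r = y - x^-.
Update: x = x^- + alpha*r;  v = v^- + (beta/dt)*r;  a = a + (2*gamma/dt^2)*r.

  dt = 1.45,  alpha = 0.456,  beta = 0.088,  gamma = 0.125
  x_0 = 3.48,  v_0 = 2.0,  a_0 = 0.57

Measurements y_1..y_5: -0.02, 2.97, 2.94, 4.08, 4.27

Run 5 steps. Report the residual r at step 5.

resid = 3.2243

step 1: x_pred=6.9792  r=-6.9992  x^+=3.7876  v^+=2.4017  a^+=-0.2622
step 2: x_pred=6.9944  r=-4.0244  x^+=5.1593  v^+=1.7772  a^+=-0.7408
step 3: x_pred=6.9575  r=-4.0175  x^+=5.1255  v^+=0.4593  a^+=-1.2185
step 4: x_pred=4.5106  r=-0.4306  x^+=4.3142  v^+=-1.3336  a^+=-1.2697
step 5: x_pred=1.0457  r=3.2243  x^+=2.5160  v^+=-2.9790  a^+=-0.8863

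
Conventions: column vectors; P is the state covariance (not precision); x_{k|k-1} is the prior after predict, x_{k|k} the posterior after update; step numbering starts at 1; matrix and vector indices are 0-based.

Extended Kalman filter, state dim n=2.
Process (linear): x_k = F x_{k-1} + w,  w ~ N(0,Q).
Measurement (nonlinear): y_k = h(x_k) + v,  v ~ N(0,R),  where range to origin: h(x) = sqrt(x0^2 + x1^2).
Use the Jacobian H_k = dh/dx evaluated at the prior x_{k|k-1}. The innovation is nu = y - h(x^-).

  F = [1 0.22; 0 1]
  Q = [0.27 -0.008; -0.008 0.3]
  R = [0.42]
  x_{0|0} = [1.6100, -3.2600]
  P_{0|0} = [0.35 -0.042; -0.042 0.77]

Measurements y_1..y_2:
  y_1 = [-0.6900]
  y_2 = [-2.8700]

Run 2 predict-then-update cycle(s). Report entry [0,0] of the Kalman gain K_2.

step 1: x^-=[0.8928, -3.2600]  P^-=[0.6388 0.1194; 0.1194 1.0700]  H_jac=[0.2641 -0.9645]  S=[1.3991]  K=[0.0383; -0.7151]  nu=[-4.0700]  x^+=[0.7370, -0.3496]  P^+=[0.6367 0.1577; 0.1577 0.3546]
step 2: x^-=[0.6601, -0.3496]  P^-=[0.9933 0.2277; 0.2277 0.6546]  H_jac=[0.8837 -0.4680]  S=[1.1507]  K=[0.6702; -0.0914]  nu=[-3.6169]  x^+=[-1.7640, -0.0191]  P^+=[0.4764 0.2982; 0.2982 0.6450]

K[0,0] = 0.6702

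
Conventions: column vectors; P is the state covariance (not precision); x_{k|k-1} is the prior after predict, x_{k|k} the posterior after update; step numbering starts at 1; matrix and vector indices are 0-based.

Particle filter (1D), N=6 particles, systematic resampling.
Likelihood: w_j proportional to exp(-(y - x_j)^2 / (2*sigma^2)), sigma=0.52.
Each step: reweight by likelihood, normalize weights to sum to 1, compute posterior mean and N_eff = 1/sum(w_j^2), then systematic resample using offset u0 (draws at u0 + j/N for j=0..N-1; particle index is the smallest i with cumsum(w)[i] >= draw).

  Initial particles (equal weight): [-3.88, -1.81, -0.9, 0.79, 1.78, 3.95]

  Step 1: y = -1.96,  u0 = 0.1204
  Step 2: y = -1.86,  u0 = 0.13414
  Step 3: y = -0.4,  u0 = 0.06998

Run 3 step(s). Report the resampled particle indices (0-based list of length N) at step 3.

resampled_idx = [2, 5, 5, 5, 5, 5]

step 1: w=[0.0010, 0.8836, 0.1154, 0.0000, 0.0000, 0.0000]  mean=-1.7071  Neff=1.2593  idx=[1, 1, 1, 1, 1, 2]
step 2: w=[0.1929, 0.1929, 0.1929, 0.1929, 0.1929, 0.0353]  mean=-1.7779  Neff=5.3366  idx=[0, 1, 2, 3, 4, 5]
step 3: w=[0.0335, 0.0335, 0.0335, 0.0335, 0.0335, 0.8326]  mean=-1.0523  Neff=1.4308  idx=[2, 5, 5, 5, 5, 5]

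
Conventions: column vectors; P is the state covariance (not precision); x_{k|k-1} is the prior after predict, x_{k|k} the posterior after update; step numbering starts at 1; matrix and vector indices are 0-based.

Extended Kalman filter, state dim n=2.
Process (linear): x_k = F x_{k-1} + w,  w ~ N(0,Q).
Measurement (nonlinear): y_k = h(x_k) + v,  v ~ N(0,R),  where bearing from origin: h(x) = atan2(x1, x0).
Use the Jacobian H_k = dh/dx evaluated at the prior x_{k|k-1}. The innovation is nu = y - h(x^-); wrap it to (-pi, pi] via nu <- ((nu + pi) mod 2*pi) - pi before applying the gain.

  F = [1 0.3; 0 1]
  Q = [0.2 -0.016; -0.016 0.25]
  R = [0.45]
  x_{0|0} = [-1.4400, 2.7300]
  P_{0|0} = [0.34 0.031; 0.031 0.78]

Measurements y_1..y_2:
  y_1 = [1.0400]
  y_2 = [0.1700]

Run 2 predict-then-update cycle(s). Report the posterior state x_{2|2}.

x_post = [1.2023, 3.1126]

step 1: x^-=[-0.6210, 2.7300]  P^-=[0.6288 0.2490; 0.2490 1.0300]  H_jac=[-0.3483 -0.0792]  S=[0.5465]  K=[-0.4368; -0.3080]  nu=[-0.7545]  x^+=[-0.2914, 2.9624]  P^+=[0.5245 0.1755; 0.1755 0.9782]
step 2: x^-=[0.5973, 2.9624]  P^-=[0.9178 0.4529; 0.4529 1.2282]  H_jac=[-0.3244 0.0654]  S=[0.5326]  K=[-0.5034; -0.1250]  nu=[-1.2018]  x^+=[1.2023, 3.1126]  P^+=[0.7829 0.4194; 0.4194 1.2198]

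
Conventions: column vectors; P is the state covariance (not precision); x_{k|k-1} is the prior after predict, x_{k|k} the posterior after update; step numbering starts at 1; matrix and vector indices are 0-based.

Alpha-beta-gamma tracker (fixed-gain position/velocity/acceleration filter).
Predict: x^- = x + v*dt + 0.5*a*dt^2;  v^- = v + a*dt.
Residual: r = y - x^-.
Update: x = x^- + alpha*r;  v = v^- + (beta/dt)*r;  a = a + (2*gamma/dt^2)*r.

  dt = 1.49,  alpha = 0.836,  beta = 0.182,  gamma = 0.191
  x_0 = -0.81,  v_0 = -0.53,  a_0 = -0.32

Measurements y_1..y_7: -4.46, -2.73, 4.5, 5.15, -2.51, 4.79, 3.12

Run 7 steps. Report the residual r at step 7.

step 1: x_pred=-1.9549  r=-2.5051  x^+=-4.0492  v^+=-1.3128  a^+=-0.7510
step 2: x_pred=-6.8389  r=4.1089  x^+=-3.4039  v^+=-1.9299  a^+=-0.0440
step 3: x_pred=-6.3284  r=10.8284  x^+=2.7241  v^+=-0.6729  a^+=1.8191
step 4: x_pred=3.7409  r=1.4091  x^+=4.9189  v^+=2.2097  a^+=2.0616
step 5: x_pred=10.4999  r=-13.0099  x^+=-0.3764  v^+=3.6924  a^+=-0.1769
step 6: x_pred=4.9289  r=-0.1389  x^+=4.8128  v^+=3.4118  a^+=-0.2008
step 7: x_pred=9.6734  r=-6.5534  x^+=4.1948  v^+=2.3121  a^+=-1.3284

resid = -6.5534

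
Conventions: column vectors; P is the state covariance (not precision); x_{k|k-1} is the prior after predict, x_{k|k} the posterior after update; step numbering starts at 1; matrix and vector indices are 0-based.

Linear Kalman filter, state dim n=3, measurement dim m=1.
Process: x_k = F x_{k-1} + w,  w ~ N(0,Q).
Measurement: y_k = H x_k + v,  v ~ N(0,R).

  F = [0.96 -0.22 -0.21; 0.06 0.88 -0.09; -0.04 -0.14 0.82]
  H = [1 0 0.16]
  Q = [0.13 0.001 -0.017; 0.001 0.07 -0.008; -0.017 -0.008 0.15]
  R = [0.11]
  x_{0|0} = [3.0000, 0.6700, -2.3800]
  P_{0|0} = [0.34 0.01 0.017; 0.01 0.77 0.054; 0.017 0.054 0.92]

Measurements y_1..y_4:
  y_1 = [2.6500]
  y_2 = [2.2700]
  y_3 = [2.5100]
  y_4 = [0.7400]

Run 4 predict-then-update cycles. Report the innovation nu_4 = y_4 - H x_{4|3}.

innov = [-1.6764]

step 1: x^-=[3.2324, 0.9838, -2.1654]  P^-=[0.5151 -0.1134 -0.1606; -0.1134 0.6673 -0.1315; -0.1606 -0.1315 0.7708]  S=[0.5934]  K=[0.8247; -0.2265; -0.0629]  nu=[-0.2359]  x^+=[3.0378, 1.0372, -2.1506]  P^+=[0.1115 -0.0025 -0.1299; -0.0025 0.6368 -0.1399; -0.1299 -0.1399 0.7685]
step 2: x^-=[3.1397, 1.2886, -2.0302]  P^-=[0.3380 -0.0675 -0.2159; -0.0675 0.5931 -0.2529; -0.2159 -0.2529 0.7200]  S=[0.3973]  K=[0.7637; -0.2717; -0.2534]  nu=[-0.5449]  x^+=[2.7236, 1.4367, -1.8921]  P^+=[0.1062 0.0150 -0.1390; 0.0150 0.5638 -0.2803; -0.1390 -0.2803 0.6945]
step 3: x^-=[2.6959, 1.5980, -1.8616]  P^-=[0.3097 -0.0165 -0.1934; -0.0165 0.5601 -0.3427; -0.1934 -0.3427 0.7018]  S=[0.3757]  K=[0.7418; -0.1898; -0.2160]  nu=[0.1119]  x^+=[2.7790, 1.5767, -1.8858]  P^+=[0.1029 0.0364 -0.1332; 0.0364 0.5465 -0.3581; -0.1332 -0.3581 0.6843]
step 4: x^-=[2.7169, 1.7240, -1.8782]  P^-=[0.2867 0.0166 -0.1785; 0.0166 0.5612 -0.3976; -0.1785 -0.3976 0.7124]  S=[0.3579]  K=[0.7214; -0.1313; -0.1802]  nu=[-1.6764]  x^+=[1.5075, 1.9441, -1.5761]  P^+=[0.1005 0.0505 -0.1319; 0.0505 0.5550 -0.4061; -0.1319 -0.4061 0.7008]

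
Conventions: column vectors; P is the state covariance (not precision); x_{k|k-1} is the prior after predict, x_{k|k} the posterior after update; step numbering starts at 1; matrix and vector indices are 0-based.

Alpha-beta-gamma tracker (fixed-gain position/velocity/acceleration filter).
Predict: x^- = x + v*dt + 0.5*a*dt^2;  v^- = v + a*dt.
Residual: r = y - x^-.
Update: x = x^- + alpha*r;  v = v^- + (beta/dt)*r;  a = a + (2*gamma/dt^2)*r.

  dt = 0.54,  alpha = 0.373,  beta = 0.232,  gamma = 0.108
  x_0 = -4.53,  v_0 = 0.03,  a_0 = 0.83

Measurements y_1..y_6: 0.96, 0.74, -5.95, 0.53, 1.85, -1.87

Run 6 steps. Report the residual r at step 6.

step 1: x_pred=-4.3928  r=5.3528  x^+=-2.3962  v^+=2.7779  a^+=4.7950
step 2: x_pred=-0.1970  r=0.9370  x^+=0.1525  v^+=5.7698  a^+=5.4891
step 3: x_pred=4.0685  r=-10.0185  x^+=0.3316  v^+=4.4297  a^+=-1.9320
step 4: x_pred=2.4419  r=-1.9119  x^+=1.7288  v^+=2.5650  a^+=-3.3483
step 5: x_pred=2.6257  r=-0.7757  x^+=2.3364  v^+=0.4237  a^+=-3.9228
step 6: x_pred=1.9932  r=-3.8632  x^+=0.5522  v^+=-3.3544  a^+=-6.7844

resid = -3.8632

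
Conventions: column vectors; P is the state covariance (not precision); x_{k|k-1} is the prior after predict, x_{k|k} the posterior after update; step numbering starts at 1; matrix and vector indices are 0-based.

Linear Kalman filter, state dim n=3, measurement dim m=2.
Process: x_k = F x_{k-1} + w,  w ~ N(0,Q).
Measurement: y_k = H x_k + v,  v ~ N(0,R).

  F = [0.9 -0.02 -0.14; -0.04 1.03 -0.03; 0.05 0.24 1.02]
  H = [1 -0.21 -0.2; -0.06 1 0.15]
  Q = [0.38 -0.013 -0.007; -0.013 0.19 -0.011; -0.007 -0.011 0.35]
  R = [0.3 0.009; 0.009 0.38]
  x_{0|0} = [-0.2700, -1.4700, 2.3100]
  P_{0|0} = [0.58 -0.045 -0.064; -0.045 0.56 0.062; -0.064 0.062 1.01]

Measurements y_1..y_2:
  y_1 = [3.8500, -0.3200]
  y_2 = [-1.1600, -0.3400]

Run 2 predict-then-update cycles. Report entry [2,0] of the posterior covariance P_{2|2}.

step 1: x^-=[-0.5370, -1.5726, 1.9899]  P^-=[0.8879 -0.0905 -0.1991; -0.0905 0.7857 0.1609; -0.1991 0.1609 1.4573]  S=[1.4120 -0.4141; -0.4141 1.2644]  K=[0.6972 0.0910; -0.0162 0.6395; -0.3104 0.2079]  nu=[4.4547, 0.9219]  x^+=[2.6527, -1.0551, 0.7989]  P^+=[0.2437 0.0359 0.1308; 0.0359 0.2597 -0.0979; 0.1308 -0.0979 1.2131]
step 2: x^-=[2.2967, -1.2168, 0.6943]  P^-=[0.5664 0.0225 -0.0383; 0.0225 0.4704 -0.0906; -0.0383 -0.0906 1.5940]  S=[0.9492 -0.1340; -0.1340 0.8591]  K=[0.6105 0.0752; 0.0139 0.5323; -0.3389 0.1227]  nu=[-3.5733, 0.9105]  x^+=[0.1837, -0.7818, 2.0168]  P^+=[0.2202 0.0238 0.1567; 0.0238 0.2288 -0.1662; 0.1567 -0.1662 1.4609]

P_post[2,0] = 0.1567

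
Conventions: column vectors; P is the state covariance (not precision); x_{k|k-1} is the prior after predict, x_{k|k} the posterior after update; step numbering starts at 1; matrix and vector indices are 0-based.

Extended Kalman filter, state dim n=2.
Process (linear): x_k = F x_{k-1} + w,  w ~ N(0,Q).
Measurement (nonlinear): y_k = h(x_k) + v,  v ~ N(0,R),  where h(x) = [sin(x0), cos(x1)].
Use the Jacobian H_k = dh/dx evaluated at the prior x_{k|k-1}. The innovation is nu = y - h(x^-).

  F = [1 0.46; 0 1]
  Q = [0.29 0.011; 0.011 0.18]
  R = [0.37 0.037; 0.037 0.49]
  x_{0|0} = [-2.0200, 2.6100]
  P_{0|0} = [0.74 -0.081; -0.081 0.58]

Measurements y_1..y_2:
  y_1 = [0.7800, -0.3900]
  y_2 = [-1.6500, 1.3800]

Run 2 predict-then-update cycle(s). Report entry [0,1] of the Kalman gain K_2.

K[0,1] = -0.2338

step 1: x^-=[-0.8194, 2.6100]  P^-=[1.0782 0.1968; 0.1968 0.7600]  H_jac=[0.6827 0.0000; 0.0000 -0.5069]  S=[0.8725 -0.0311; -0.0311 0.6853]  K=[0.8398 -0.1075; 0.1342 -0.5561]  nu=[1.5107, 0.4720]  x^+=[0.3986, 2.5502]  P^+=[0.4493 0.0426; 0.0426 0.5277]
step 2: x^-=[1.5717, 2.5502]  P^-=[0.8902 0.2963; 0.2963 0.7077]  H_jac=[-0.0009 0.0000; 0.0000 -0.5575]  S=[0.3700 0.0371; 0.0371 0.7100]  K=[0.0213 -0.2338; 0.0554 -0.5587]  nu=[-2.6500, 2.2102]  x^+=[0.9985, 1.1688]  P^+=[0.8516 0.2041; 0.2041 0.4873]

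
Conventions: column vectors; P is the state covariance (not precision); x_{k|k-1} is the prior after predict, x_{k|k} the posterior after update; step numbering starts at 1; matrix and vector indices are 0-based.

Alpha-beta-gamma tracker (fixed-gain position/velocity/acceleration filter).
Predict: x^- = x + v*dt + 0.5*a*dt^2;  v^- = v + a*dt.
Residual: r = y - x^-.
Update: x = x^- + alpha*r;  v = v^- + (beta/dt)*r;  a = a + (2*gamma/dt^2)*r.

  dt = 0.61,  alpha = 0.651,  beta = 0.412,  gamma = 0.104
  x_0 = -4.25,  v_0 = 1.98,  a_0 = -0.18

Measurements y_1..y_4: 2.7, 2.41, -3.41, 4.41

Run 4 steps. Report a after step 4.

a_post = -1.4556

step 1: x_pred=-3.0757  r=5.7757  x^+=0.6843  v^+=5.7712  a^+=3.0485
step 2: x_pred=4.7719  r=-2.3619  x^+=3.2343  v^+=6.0355  a^+=1.7283
step 3: x_pred=7.2375  r=-10.6475  x^+=0.3060  v^+=-0.1016  a^+=-4.2236
step 4: x_pred=-0.5418  r=4.9518  x^+=2.6818  v^+=0.6665  a^+=-1.4556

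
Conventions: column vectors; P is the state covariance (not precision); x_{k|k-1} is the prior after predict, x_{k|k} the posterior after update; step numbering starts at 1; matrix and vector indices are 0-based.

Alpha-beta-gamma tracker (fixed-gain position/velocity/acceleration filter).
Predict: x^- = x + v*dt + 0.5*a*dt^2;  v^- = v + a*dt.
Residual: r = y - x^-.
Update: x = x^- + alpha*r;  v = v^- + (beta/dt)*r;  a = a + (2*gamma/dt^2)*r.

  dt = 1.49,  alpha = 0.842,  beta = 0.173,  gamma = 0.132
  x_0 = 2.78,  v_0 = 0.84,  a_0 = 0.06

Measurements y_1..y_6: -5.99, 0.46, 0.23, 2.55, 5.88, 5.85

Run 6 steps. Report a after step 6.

a_post = 0.9685

step 1: x_pred=4.0982  r=-10.0882  x^+=-4.3961  v^+=-0.2419  a^+=-1.1396
step 2: x_pred=-6.0216  r=6.4816  x^+=-0.5641  v^+=-1.1874  a^+=-0.3689
step 3: x_pred=-2.7428  r=2.9728  x^+=-0.2397  v^+=-1.3919  a^+=-0.0154
step 4: x_pred=-2.3306  r=4.8806  x^+=1.7789  v^+=-0.8481  a^+=0.5650
step 5: x_pred=1.1424  r=4.7376  x^+=5.1315  v^+=0.5438  a^+=1.1284
step 6: x_pred=7.1943  r=-1.3443  x^+=6.0624  v^+=2.0690  a^+=0.9685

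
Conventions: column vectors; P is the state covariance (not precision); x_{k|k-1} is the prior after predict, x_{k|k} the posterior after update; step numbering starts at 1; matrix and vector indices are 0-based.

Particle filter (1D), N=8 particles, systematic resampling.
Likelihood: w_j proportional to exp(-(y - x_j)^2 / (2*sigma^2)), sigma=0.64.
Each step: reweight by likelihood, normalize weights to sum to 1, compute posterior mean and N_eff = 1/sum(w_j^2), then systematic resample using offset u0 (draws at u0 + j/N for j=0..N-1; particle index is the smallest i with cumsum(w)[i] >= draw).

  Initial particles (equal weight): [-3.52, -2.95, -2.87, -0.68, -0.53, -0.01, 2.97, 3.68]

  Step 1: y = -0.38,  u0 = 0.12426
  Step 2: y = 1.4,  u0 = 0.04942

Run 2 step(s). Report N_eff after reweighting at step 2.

N_eff = 3.9600

step 1: w=[0.0000, 0.0001, 0.0002, 0.3299, 0.3582, 0.3115, 0.0000, 0.0000]  mean=-0.4182  Neff=2.9919  idx=[3, 3, 4, 4, 4, 5, 5, 5]
step 2: w=[0.0166, 0.0166, 0.0345, 0.0345, 0.0345, 0.2878, 0.2878, 0.2878]  mean=-0.0861  Neff=3.9600  idx=[2, 5, 5, 5, 6, 6, 7, 7]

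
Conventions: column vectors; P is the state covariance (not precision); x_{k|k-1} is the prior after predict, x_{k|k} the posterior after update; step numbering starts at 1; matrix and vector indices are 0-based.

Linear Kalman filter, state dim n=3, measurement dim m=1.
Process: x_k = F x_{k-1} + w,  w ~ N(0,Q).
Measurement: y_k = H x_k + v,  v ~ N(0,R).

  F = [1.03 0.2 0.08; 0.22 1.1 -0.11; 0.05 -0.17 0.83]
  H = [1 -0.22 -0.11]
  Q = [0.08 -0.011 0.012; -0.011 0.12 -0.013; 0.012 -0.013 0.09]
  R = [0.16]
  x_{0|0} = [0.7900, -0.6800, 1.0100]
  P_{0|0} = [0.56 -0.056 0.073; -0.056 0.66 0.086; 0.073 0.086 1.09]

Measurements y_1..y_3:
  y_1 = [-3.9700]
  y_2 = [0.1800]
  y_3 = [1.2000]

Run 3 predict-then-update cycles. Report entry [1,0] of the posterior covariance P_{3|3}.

P_post[1,0] = 0.4201

step 1: x^-=[0.7585, -0.6853, 0.9934]  P^-=[0.6992 0.1843 0.1758; 0.1843 0.9074 -0.1377; 0.1758 -0.1377 0.8441]  S=[0.7869]  K=[0.8124; -0.0003; 0.1439]  nu=[-4.7700]  x^+=[-3.1169, -0.6840, 0.3068]  P^+=[0.1798 0.1845 0.0838; 0.1845 0.9074 -0.1377; 0.0838 -0.1377 0.8278]
step 2: x^-=[-3.3226, -1.4719, 0.2151]  P^-=[0.3977 0.4221 0.0659; 0.4221 1.3553 -0.3665; 0.0659 -0.3665 0.7296]  S=[0.4142]  K=[0.7186; 0.3965; 0.1600]  nu=[3.2025]  x^+=[-1.0215, -0.2020, 0.7275]  P^+=[0.1839 0.3041 0.0183; 0.3041 1.2901 -0.3928; 0.0183 -0.3928 0.7190]
step 3: x^-=[-1.0343, -0.5270, 0.5871]  P^-=[0.4470 0.6384 -0.0690; 0.6384 1.9400 -0.6752; -0.0690 -0.6752 0.7303]  S=[0.4113]  K=[0.7637; 0.6949; -0.0019]  nu=[2.1830]  x^+=[0.6328, 0.9901, 0.5830]  P^+=[0.2071 0.4201 -0.0684; 0.4201 1.7413 -0.6747; -0.0684 -0.6747 0.7303]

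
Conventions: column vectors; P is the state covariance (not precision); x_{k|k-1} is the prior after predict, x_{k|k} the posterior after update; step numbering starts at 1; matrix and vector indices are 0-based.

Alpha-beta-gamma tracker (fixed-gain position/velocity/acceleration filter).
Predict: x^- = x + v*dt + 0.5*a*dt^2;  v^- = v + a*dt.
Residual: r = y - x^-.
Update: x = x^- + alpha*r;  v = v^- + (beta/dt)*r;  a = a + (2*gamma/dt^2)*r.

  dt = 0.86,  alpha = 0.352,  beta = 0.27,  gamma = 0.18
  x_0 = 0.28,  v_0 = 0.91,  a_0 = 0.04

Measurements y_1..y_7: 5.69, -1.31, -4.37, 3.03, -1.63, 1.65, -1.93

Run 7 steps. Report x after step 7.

step 1: x_pred=1.0774  r=4.6126  x^+=2.7010  v^+=2.3925  a^+=2.2852
step 2: x_pred=5.6037  r=-6.9137  x^+=3.1701  v^+=2.1872  a^+=-1.0800
step 3: x_pred=4.6517  r=-9.0217  x^+=1.4760  v^+=-1.5740  a^+=-5.4713
step 4: x_pred=-1.9009  r=4.9309  x^+=-0.1652  v^+=-4.7313  a^+=-3.0712
step 5: x_pred=-5.3699  r=3.7399  x^+=-4.0534  v^+=-6.1984  a^+=-1.2509
step 6: x_pred=-9.8466  r=11.4966  x^+=-5.7998  v^+=-3.6647  a^+=4.3451
step 7: x_pred=-7.3447  r=5.4147  x^+=-5.4387  v^+=1.7720  a^+=6.9807

x_post = -5.4387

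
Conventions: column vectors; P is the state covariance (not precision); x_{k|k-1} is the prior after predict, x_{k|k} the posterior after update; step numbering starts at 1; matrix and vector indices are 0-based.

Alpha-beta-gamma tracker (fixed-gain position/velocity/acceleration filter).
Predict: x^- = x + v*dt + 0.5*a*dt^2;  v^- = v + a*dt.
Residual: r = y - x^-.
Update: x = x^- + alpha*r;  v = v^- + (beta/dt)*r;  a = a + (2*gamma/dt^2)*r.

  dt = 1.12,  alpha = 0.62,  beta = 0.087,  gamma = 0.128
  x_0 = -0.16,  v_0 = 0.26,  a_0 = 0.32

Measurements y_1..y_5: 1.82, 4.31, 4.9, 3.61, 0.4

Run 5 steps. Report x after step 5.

x_post = 3.6054

step 1: x_pred=0.3319  r=1.4881  x^+=1.2545  v^+=0.7340  a^+=0.6237
step 2: x_pred=2.4678  r=1.8422  x^+=3.6100  v^+=1.5756  a^+=0.9997
step 3: x_pred=6.0016  r=-1.1016  x^+=5.3186  v^+=2.6097  a^+=0.7748
step 4: x_pred=8.7274  r=-5.1174  x^+=5.5546  v^+=3.0800  a^+=-0.2695
step 5: x_pred=8.8351  r=-8.4351  x^+=3.6054  v^+=2.1229  a^+=-1.9910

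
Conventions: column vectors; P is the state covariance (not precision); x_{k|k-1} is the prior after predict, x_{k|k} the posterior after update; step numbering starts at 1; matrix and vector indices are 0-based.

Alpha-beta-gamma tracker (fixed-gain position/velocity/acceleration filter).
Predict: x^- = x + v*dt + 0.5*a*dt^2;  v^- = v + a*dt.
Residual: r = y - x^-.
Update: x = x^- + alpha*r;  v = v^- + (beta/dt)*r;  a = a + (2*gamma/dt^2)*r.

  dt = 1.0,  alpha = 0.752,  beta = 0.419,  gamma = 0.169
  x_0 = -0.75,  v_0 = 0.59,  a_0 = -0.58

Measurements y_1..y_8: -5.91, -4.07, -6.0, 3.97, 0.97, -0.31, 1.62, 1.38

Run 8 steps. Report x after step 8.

step 1: x_pred=-0.4500  r=-5.4600  x^+=-4.5559  v^+=-2.2777  a^+=-2.4255
step 2: x_pred=-8.0464  r=3.9764  x^+=-5.0561  v^+=-3.0371  a^+=-1.0815
step 3: x_pred=-8.6340  r=2.6340  x^+=-6.6532  v^+=-3.0149  a^+=-0.1912
step 4: x_pred=-9.7637  r=13.7337  x^+=0.5640  v^+=2.5483  a^+=4.4508
step 5: x_pred=5.3378  r=-4.3678  x^+=2.0532  v^+=5.1691  a^+=2.9745
step 6: x_pred=8.7095  r=-9.0195  x^+=1.9268  v^+=4.3644  a^+=-0.0741
step 7: x_pred=6.2542  r=-4.6342  x^+=2.7693  v^+=2.3486  a^+=-1.6404
step 8: x_pred=4.2976  r=-2.9176  x^+=2.1036  v^+=-0.5144  a^+=-2.6266

x_post = 2.1036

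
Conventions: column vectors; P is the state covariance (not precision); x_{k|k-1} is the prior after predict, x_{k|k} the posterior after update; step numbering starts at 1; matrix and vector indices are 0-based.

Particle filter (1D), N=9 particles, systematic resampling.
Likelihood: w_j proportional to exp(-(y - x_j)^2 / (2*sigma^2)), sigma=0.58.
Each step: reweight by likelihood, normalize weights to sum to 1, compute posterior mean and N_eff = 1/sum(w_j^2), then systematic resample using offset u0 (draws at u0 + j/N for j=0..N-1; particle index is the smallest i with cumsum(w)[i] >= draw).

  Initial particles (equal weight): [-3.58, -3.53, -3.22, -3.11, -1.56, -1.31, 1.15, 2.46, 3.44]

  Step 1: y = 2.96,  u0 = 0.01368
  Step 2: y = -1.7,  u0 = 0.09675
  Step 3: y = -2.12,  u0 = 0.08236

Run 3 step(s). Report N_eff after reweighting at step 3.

step 1: w=[0.0000, 0.0000, 0.0000, 0.0000, 0.0000, 0.0000, 0.0055, 0.4900, 0.5045]  mean=2.9473  Neff=2.0215  idx=[7, 7, 7, 7, 7, 8, 8, 8, 8]
step 2: w=[0.2000, 0.2000, 0.2000, 0.2000, 0.2000, 0.0000, 0.0000, 0.0000, 0.0000]  mean=2.4600  Neff=5.0000  idx=[0, 1, 1, 2, 2, 3, 3, 4, 4]
step 3: w=[0.1111, 0.1111, 0.1111, 0.1111, 0.1111, 0.1111, 0.1111, 0.1111, 0.1111]  mean=2.4600  Neff=9.0000  idx=[0, 1, 2, 3, 4, 5, 6, 7, 8]

N_eff = 9.0000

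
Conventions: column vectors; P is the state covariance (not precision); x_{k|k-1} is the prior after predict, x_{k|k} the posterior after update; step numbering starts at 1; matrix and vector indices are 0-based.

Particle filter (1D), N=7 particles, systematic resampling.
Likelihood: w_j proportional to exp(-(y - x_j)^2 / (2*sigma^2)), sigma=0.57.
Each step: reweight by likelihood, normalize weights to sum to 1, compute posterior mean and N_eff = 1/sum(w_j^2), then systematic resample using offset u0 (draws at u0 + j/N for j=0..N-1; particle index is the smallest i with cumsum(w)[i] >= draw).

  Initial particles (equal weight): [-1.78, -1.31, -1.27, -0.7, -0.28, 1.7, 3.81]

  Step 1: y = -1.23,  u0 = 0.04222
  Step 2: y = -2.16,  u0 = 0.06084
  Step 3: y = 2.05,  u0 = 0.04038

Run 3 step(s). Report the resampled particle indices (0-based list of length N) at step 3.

resampled_idx = [3, 3, 4, 5, 5, 6, 6]

step 1: w=[0.1787, 0.2818, 0.2839, 0.1847, 0.0710, 0.0000, 0.0000]  mean=-1.1969  Neff=4.3278  idx=[0, 1, 1, 2, 2, 3, 3]
step 2: w=[0.3768, 0.1548, 0.1548, 0.1391, 0.1391, 0.0177, 0.0177]  mean=-1.4544  Neff=4.3621  idx=[0, 0, 0, 1, 2, 3, 4]
step 3: w=[0.0011, 0.0011, 0.0011, 0.1987, 0.1987, 0.2997, 0.2997]  mean=-1.2876  Neff=3.8674  idx=[3, 3, 4, 5, 5, 6, 6]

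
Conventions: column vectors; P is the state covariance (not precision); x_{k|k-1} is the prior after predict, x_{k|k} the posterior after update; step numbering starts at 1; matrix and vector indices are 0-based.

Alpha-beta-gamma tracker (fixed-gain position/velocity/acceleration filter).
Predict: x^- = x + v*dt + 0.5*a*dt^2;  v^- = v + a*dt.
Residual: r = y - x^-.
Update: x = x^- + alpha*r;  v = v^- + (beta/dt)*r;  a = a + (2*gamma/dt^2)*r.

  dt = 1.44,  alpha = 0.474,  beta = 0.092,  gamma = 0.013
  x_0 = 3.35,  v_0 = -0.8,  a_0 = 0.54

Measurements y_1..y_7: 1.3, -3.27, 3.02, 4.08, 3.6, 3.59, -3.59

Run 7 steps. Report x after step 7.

step 1: x_pred=2.7579  r=-1.4579  x^+=2.0668  v^+=-0.1155  a^+=0.5217
step 2: x_pred=2.4414  r=-5.7114  x^+=-0.2658  v^+=0.2708  a^+=0.4501
step 3: x_pred=0.5909  r=2.4291  x^+=1.7423  v^+=1.0742  a^+=0.4806
step 4: x_pred=3.7874  r=0.2926  x^+=3.9261  v^+=1.7849  a^+=0.4842
step 5: x_pred=6.9984  r=-3.3984  x^+=5.3876  v^+=2.2651  a^+=0.4416
step 6: x_pred=9.1071  r=-5.5171  x^+=6.4920  v^+=2.5485  a^+=0.3724
step 7: x_pred=10.5481  r=-14.1381  x^+=3.8466  v^+=2.1816  a^+=0.1952

x_post = 3.8466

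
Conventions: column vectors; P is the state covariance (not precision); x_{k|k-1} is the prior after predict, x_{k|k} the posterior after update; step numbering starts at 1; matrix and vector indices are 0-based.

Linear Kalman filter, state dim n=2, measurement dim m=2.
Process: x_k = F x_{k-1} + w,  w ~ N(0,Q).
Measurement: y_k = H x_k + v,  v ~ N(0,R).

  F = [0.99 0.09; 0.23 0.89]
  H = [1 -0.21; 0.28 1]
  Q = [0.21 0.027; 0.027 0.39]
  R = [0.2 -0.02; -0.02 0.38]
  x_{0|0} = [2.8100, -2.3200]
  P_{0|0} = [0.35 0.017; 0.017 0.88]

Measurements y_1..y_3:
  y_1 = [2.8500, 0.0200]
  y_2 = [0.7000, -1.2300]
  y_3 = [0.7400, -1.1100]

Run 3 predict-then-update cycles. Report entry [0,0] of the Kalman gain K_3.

K[0,0] = 0.5930

step 1: x^-=[2.5731, -1.4185]  P^-=[0.5632 0.1925; 0.1925 1.1125]  S=[0.7314 0.0853; 0.0853 1.6445]  K=[0.6941 0.1770; -0.1397 0.7165]  nu=[-0.0210, 0.7180]  x^+=[2.6856, -0.9011]  P^+=[0.1384 0.0146; 0.0146 0.2710]
step 2: x^-=[2.5777, -0.1843]  P^-=[0.3504 0.0934; 0.0934 0.6180]  S=[0.5384 0.0363; 0.0363 1.0777]  K=[0.6038 0.1574; -0.1080 0.6013]  nu=[-1.9163, -1.7675]  x^+=[1.1424, -1.0400]  P^+=[0.1205 0.0140; 0.0140 0.2267]
step 3: x^-=[1.0374, -0.6628]  P^-=[0.3325 0.0852; 0.0852 0.5817]  S=[0.5223 0.0311; 0.0311 1.0355]  K=[0.5930 0.1544; -0.1058 0.5880]  nu=[-0.4366, -0.7376]  x^+=[0.6646, -1.0504]  P^+=[0.1184 0.0136; 0.0136 0.2217]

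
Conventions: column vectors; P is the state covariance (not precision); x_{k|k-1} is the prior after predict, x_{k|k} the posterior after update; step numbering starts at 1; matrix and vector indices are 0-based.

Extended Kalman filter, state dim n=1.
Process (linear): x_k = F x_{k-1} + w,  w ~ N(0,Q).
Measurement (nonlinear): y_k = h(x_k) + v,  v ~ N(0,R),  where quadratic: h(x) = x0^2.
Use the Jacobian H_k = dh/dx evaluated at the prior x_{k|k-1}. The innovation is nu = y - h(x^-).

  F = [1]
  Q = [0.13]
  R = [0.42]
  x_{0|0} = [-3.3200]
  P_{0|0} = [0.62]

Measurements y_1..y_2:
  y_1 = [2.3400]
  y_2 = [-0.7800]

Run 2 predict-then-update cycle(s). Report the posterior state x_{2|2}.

x_post = [-1.0088]

step 1: x^-=[-3.3200]  P^-=[0.7500]  H_jac=[-6.6400]  S=[33.4872]  K=[-0.1487]  nu=[-8.6824]  x^+=[-2.0288]  P^+=[0.0094]
step 2: x^-=[-2.0288]  P^-=[0.1394]  H_jac=[-4.0576]  S=[2.7152]  K=[-0.2083]  nu=[-4.8961]  x^+=[-1.0088]  P^+=[0.0216]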